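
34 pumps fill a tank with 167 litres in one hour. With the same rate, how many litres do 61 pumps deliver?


Direct proportion: y/x = constant
k = 167/34 ≈ 4.9118
y₂ = k × 61 = 167 × 61 / 34 = 10187/34
≈ 299.62

299.62


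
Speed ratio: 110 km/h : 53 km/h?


Ratio = 110:53
GCD = 1
Simplified = 110:53
Time ratio (same distance) = 53:110
Speed ratio = 110:53

110:53


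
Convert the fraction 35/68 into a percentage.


Percentage = (part / whole) × 100
= (35 / 68) × 100
≈ 51.47%

51.47%


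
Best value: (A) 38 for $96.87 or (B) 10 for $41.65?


Deal A: $96.87/38 = $2.5492/unit
Deal B: $41.65/10 = $4.1650/unit
A is cheaper per unit
= Deal A

Deal A


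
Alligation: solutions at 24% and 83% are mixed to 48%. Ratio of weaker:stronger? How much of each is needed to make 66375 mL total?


Let x parts of 24% mix with y parts of 83%.
24x + 83y = 48(x + y)
24x + 83y = 48x + 48y
x(24 - 48) = y(48 - 83)
x/y = (83 - 48)/(48 - 24) = 35/24
Simplify: 35:24
Total parts = 59; one part = 66375/59 = 1125.00 mL
24% solution: 35×1125.00 = 39375.00 mL
83% solution: 24×1125.00 = 27000.00 mL
= ratio 35:24; 39375.00 mL and 27000.00 mL

ratio 35:24; 39375.00 mL and 27000.00 mL


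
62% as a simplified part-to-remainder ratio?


62% means 62 parts out of 100; remainder = 38
Part : remainder = 62:38
GCD = 2
= 31:19

31:19


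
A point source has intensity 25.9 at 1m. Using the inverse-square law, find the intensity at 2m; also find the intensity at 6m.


I₁d₁² = I₂d₂²
I at 2m = 25.9 × (1/2)² = 25.9 × 1/4 = 25.9/4 = 6.4750
I at 6m = 25.9 × (1/6)² = 25.9 × 1/36 = 25.9/36 ≈ 0.7194
= 6.4750 and 0.7194

6.4750 and 0.7194


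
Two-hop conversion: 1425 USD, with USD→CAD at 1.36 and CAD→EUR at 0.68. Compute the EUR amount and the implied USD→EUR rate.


Step 1: 1425 USD × 1.36 = 1938.00 CAD
Step 2: 1938.00 CAD × 0.68 = 1317.84 EUR
Implied rate USD→EUR = 1.36 × 0.68 = 0.9248
= 1317.84 EUR; implied rate 0.9248 EUR/USD

1317.84 EUR; implied rate 0.9248 EUR/USD


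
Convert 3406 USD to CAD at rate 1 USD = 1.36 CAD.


Amount × rate = 3406 × 1.36
= 4632.16 CAD

4632.16 CAD


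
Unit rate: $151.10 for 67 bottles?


Unit rate = total / quantity
= 151.10 / 67
= $2.26 per unit

$2.26 per unit


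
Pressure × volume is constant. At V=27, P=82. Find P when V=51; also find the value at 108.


Inverse proportion: x × y = constant
k = 27 × 82 = 2214
At x=51: k/51 = 43.41
At x=108: k/108 = 20.50
= 43.41 and 20.50

43.41 and 20.50


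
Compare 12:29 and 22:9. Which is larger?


12/29 = 0.4138
22/9 = 2.4444
0.4138 < 2.4444, so 12:29 is less
= 22:9

22:9


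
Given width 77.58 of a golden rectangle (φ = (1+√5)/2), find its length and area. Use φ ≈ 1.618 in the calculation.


φ = (1 + √5) / 2 ≈ 1.618
Length = width × φ = 77.58 × 1.618 = 125.52444
≈ 125.52
Area = width × length = 77.58 × 125.52444 = 9738.1860552 ≈ 9738.19
= Length: 125.52, Area: 9738.19

Length: 125.52, Area: 9738.19


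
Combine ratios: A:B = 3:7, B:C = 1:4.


Match B: multiply A:B by 1 → 3:7
Multiply B:C by 7 → 7:28
Combined: 3:7:28
GCD = 1
= 3:7:28

3:7:28


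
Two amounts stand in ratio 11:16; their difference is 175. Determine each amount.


Let A = 11k, B = 16k.
16k - 11k = 175
5k = 175 → k = 175/5 = 35
A = 11×35 = 385, B = 16×35 = 560
= A = 385, B = 560

A = 385, B = 560


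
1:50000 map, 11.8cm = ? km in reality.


Real distance = map distance × scale
= 11.8cm × 50000
= 590000 cm = 5900.0 m
= 5.900 km

5.900 km


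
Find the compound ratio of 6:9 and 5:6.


Compound ratio = (6×5) : (9×6)
= 30:54
GCD = 6
= 5:9

5:9


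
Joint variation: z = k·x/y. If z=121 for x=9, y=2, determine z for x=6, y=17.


z = k·x/y
Solve for k using the known point: k = z·y/x = 121×2/9 = 242/9 ≈ 26.8889
Now evaluate at x=6, y=17:
z = k × 6 / 17 = (242 × 6) / (9 × 17) = 1452/153
≈ 9.4902

9.4902


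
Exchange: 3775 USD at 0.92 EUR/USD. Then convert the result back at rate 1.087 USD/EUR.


Amount × rate = 3775 × 0.92 = 3473.00 EUR
Round-trip: 3473.00 × 1.087 = 3775.15 USD
= 3473.00 EUR, then 3775.15 USD

3473.00 EUR, then 3775.15 USD


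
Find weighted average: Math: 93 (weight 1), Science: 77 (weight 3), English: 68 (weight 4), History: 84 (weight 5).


Numerator = 93×1 + 77×3 + 68×4 + 84×5
= 93 + 231 + 272 + 420
= 1016
Total weight = 13
Weighted avg = 1016/13
= 78.15

78.15


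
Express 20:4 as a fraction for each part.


Total parts = 20 + 4 = 24
First part: 20/24 = 5/6
Second part: 4/24 = 1/6
= 5/6 and 1/6

5/6 and 1/6


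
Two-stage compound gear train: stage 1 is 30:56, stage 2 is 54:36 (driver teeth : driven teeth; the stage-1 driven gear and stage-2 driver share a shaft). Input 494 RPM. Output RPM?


Stage 1: RPM_B = RPM_A × t_A/t_B = 494 × 30/56 = 14820/56 ≈ 264.64
B and C share a shaft → RPM_C = RPM_B
Stage 2: RPM_D = RPM_C × t_C/t_D = RPM_A × (t_A×t_C)/(t_B×t_D)
Overall ratio = (30×54)/(56×36) = 1620/2016
RPM_D = 494 × 1620/2016 = 800280/2016
≈ 396.96 RPM

396.96 RPM


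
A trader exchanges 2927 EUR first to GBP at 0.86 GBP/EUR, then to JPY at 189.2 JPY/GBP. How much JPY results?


Step 1: 2927 EUR × 0.86 = 2517.22 GBP
Step 2: 2517.22 GBP × 189.2 = 476258.02 JPY
Implied rate EUR→JPY = 0.86 × 189.2 = 162.7120
= 476258.02 JPY

476258.02 JPY


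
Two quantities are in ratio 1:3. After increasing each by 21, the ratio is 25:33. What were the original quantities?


Let A = 1k, B = 3k.
(1k + 21) / (3k + 21) = 25/33
Cross-multiply: 33(1k + 21) = 25(3k + 21)
33k + 693 = 75k + 525
33k - 75k = 525 - 693
-42k = -168
k = -168/-42 = 4
A = 1×4 = 4, B = 3×4 = 12
= A = 4, B = 12

A = 4, B = 12


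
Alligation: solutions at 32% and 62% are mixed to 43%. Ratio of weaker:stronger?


Let x parts of 32% mix with y parts of 62%.
32x + 62y = 43(x + y)
32x + 62y = 43x + 43y
x(32 - 43) = y(43 - 62)
x/y = (62 - 43)/(43 - 32) = 19/11
Simplify: 19:11
= 19:11

19:11


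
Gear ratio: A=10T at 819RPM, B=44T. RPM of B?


Gear ratio = 10:44 = 5:22
RPM_B = RPM_A × (teeth_A / teeth_B)
= 819 × (10/44)
= 186.1 RPM

186.1 RPM


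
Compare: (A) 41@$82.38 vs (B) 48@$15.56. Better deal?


Deal A: $82.38/41 = $2.0093/unit
Deal B: $15.56/48 = $0.3242/unit
B is cheaper per unit
= Deal B

Deal B


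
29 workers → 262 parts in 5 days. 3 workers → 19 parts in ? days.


Days ∝ work / workers, so d₂ = d₁ × (m₁/m₂) × (w₂/w₁)
Workers factor (inverse): 29/3 ≈ 9.6667
Work factor (direct): 19/262 ≈ 0.0725
d₂ = 5 × 29/3 × 19/262 = (5 × 29 × 19) / (3 × 262) = 2755/786
≈ 3.51 days

3.51 days


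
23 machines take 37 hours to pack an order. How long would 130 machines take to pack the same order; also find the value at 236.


Inverse proportion: x × y = constant
k = 23 × 37 = 851
At x=130: k/130 = 6.55
At x=236: k/236 = 3.61
= 6.55 and 3.61

6.55 and 3.61


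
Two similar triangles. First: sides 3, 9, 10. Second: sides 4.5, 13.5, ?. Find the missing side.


Scale factor = 4.5/3 = 1.5
Missing side = 10 × 1.5
= 15.0

15.0


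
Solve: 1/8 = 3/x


Cross multiply: 1 × x = 8 × 3
1x = 24
x = 24 / 1
= 24.00

24.00


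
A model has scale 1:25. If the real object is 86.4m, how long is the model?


Model size = real / scale
= 86.4 / 25
= 3.4560 m

3.4560 m


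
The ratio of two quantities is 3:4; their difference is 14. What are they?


Let A = 3k, B = 4k.
4k - 3k = 14
1k = 14 → k = 14/1 = 14
A = 3×14 = 42, B = 4×14 = 56
= A = 42, B = 56

A = 42, B = 56


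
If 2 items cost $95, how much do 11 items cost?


Direct proportion: y/x = constant
k = 95/2 = 47.5000
y₂ = k × 11 = 95 × 11 / 2 = 1045/2
= 522.50

522.50


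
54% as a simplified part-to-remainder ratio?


54% means 54 parts out of 100; remainder = 46
Part : remainder = 54:46
GCD = 2
= 27:23

27:23


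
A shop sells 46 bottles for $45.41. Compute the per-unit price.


Unit rate = total / quantity
= 45.41 / 46
= $0.99 per unit

$0.99 per unit


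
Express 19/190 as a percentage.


Percentage = (part / whole) × 100
= (19 / 190) × 100
= 10.00%

10.00%


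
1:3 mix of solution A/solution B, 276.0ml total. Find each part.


Total parts = 1 + 3 = 4
solution A: 276.0 × 1/4 = 69.0ml
solution B: 276.0 × 3/4 = 207.0ml
= 69.0ml and 207.0ml

69.0ml and 207.0ml


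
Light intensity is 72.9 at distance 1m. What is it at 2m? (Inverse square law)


I₁d₁² = I₂d₂²
I₂ = I₁ × (d₁/d₂)²
= 72.9 × (1/2)²
= 72.9 × 1/4
= 72.9/4
= 18.2250

18.2250


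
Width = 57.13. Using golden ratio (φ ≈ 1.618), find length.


φ = (1 + √5) / 2 ≈ 1.618
Length = width × φ = 57.13 × 1.618 = 92.43634
≈ 92.44

92.44


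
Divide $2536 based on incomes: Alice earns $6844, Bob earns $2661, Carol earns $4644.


Total income = 6844 + 2661 + 4644 = $14149
Alice: $2536 × 6844/14149 = $1226.69
Bob: $2536 × 2661/14149 = $476.95
Carol: $2536 × 4644/14149 = $832.37
= Alice: $1226.69, Bob: $476.95, Carol: $832.37

Alice: $1226.69, Bob: $476.95, Carol: $832.37


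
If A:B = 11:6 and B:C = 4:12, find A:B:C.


Match B: multiply A:B by 4 → 44:24
Multiply B:C by 6 → 24:72
Combined: 44:24:72
GCD = 4
= 11:6:18

11:6:18


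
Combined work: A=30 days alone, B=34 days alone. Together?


Rate of A = 1/30 per day
Rate of B = 1/34 per day
Combined rate = 1/30 + 1/34 = 64/1020 ≈ 0.0627 per day
Days = 1 / combined rate = 1020/64
≈ 15.94 days

15.94 days


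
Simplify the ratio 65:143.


GCD(65, 143) = 13
65/13 : 143/13
= 5:11

5:11


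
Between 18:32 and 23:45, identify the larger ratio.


18/32 = 0.5625
23/45 = 0.5111
0.5625 > 0.5111, so 18:32 is greater
= 18:32

18:32


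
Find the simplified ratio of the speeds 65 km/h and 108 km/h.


Ratio = 65:108
GCD = 1
Simplified = 65:108
Time ratio (same distance) = 108:65
Speed ratio = 65:108

65:108


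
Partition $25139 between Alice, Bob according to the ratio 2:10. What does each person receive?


Total parts = 2 + 10 = 12
Alice: 25139 × 2/12 = 4189.83
Bob: 25139 × 10/12 = 20949.17
= Alice: $4189.83, Bob: $20949.17

Alice: $4189.83, Bob: $20949.17


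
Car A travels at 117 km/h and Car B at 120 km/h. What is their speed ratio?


Ratio = 117:120
GCD = 3
Simplified = 39:40
Time ratio (same distance) = 40:39
Speed ratio = 39:40

39:40


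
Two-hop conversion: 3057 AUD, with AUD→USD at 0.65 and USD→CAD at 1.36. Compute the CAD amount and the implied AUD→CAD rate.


Step 1: 3057 AUD × 0.65 = 1987.05 USD
Step 2: 1987.05 USD × 1.36 = 2702.39 CAD
Implied rate AUD→CAD = 0.65 × 1.36 = 0.8840
= 2702.39 CAD; implied rate 0.8840 CAD/AUD

2702.39 CAD; implied rate 0.8840 CAD/AUD


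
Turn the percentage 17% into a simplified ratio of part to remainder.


17% means 17 parts out of 100; remainder = 83
Part : remainder = 17:83
GCD = 1
= 17:83

17:83


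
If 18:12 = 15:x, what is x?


Cross multiply: 18 × x = 12 × 15
18x = 180
x = 180 / 18
= 10.00

10.00


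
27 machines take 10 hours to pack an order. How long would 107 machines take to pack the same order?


Inverse proportion: x × y = constant
k = 27 × 10 = 270
y₂ = k / 107 = 270 / 107
= 2.52

2.52


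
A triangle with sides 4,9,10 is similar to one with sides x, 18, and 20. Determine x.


Scale factor = 18/9 = 2
Missing side = 4 × 2
= 8.0

8.0


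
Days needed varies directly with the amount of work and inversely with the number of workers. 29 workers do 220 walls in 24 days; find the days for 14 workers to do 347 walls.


Days ∝ work / workers, so d₂ = d₁ × (m₁/m₂) × (w₂/w₁)
Workers factor (inverse): 29/14 ≈ 2.0714
Work factor (direct): 347/220 ≈ 1.5773
d₂ = 24 × 29/14 × 347/220 = (24 × 29 × 347) / (14 × 220) = 241512/3080
≈ 78.41 days

78.41 days


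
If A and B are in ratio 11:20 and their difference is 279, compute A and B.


Let A = 11k, B = 20k.
20k - 11k = 279
9k = 279 → k = 279/9 = 31
A = 11×31 = 341, B = 20×31 = 620
= A = 341, B = 620

A = 341, B = 620


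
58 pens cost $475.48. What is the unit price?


Unit rate = total / quantity
= 475.48 / 58
= $8.20 per unit

$8.20 per unit


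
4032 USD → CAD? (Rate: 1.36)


Amount × rate = 4032 × 1.36
= 5483.52 CAD

5483.52 CAD


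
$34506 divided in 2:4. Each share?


Total parts = 2 + 4 = 6
Part 1: 34506 × 2/6 = 11502.00
Part 2: 34506 × 4/6 = 23004.00
= Part 1: $11502.00, Part 2: $23004.00

Part 1: $11502.00, Part 2: $23004.00


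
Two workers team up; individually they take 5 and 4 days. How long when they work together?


Rate of A = 1/5 per day
Rate of B = 1/4 per day
Combined rate = 1/5 + 1/4 = 9/20 = 0.4500 per day
Days = 1 / combined rate = 20/9
≈ 2.22 days

2.22 days


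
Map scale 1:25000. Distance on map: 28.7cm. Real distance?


Real distance = map distance × scale
= 28.7cm × 25000
= 717500 cm = 7175.0 m
= 7.175 km

7.175 km


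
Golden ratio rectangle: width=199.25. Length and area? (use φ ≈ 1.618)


φ = (1 + √5) / 2 ≈ 1.618
Length = width × φ = 199.25 × 1.618 = 322.3865
≈ 322.39
Area = width × length = 199.25 × 322.3865 = 64235.510125 ≈ 64235.51
= Length: 322.39, Area: 64235.51

Length: 322.39, Area: 64235.51


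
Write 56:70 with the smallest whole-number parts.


GCD(56, 70) = 14
56/14 : 70/14
= 4:5

4:5


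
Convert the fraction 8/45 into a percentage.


Percentage = (part / whole) × 100
= (8 / 45) × 100
≈ 17.78%

17.78%


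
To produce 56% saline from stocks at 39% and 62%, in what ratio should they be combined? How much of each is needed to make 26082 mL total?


Let x parts of 39% mix with y parts of 62%.
39x + 62y = 56(x + y)
39x + 62y = 56x + 56y
x(39 - 56) = y(56 - 62)
x/y = (62 - 56)/(56 - 39) = 6/17
Simplify: 6:17
Total parts = 23; one part = 26082/23 = 1134.00 mL
39% solution: 6×1134.00 = 6804.00 mL
62% solution: 17×1134.00 = 19278.00 mL
= ratio 6:17; 6804.00 mL and 19278.00 mL

ratio 6:17; 6804.00 mL and 19278.00 mL


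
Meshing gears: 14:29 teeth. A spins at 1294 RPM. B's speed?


Gear ratio = 14:29 = 14:29
RPM_B = RPM_A × (teeth_A / teeth_B)
= 1294 × (14/29)
= 624.7 RPM

624.7 RPM


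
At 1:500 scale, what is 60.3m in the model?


Model size = real / scale
= 60.3 / 500
= 0.1206 m

0.1206 m


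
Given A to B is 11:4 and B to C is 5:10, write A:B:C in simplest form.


Match B: multiply A:B by 5 → 55:20
Multiply B:C by 4 → 20:40
Combined: 55:20:40
GCD = 5
= 11:4:8

11:4:8


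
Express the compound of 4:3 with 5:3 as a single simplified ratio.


Compound ratio = (4×5) : (3×3)
= 20:9
GCD = 1
= 20:9

20:9


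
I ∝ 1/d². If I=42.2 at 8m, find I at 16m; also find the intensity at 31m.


I₁d₁² = I₂d₂²
I at 16m = 42.2 × (8/16)² = 42.2 × 64/256 = 2700.8/256 = 10.5500
I at 31m = 42.2 × (8/31)² = 42.2 × 64/961 = 2700.8/961 ≈ 2.8104
= 10.5500 and 2.8104

10.5500 and 2.8104


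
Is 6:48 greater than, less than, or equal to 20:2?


6/48 = 0.1250
20/2 = 10.0000
0.1250 < 10.0000, so 6:48 is less
= less than

less than


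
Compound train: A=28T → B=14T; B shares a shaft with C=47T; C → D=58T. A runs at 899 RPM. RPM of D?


Stage 1: RPM_B = RPM_A × t_A/t_B = 899 × 28/14 = 25172/14 = 1798.00
B and C share a shaft → RPM_C = RPM_B
Stage 2: RPM_D = RPM_C × t_C/t_D = RPM_A × (t_A×t_C)/(t_B×t_D)
Overall ratio = (28×47)/(14×58) = 1316/812
RPM_D = 899 × 1316/812 = 1183084/812
= 1457.00 RPM

1457.00 RPM


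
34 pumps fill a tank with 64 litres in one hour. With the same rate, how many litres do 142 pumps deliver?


Direct proportion: y/x = constant
k = 64/34 ≈ 1.8824
y₂ = k × 142 = 64 × 142 / 34 = 9088/34
≈ 267.29

267.29


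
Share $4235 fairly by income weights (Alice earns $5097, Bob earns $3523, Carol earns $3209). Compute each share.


Total income = 5097 + 3523 + 3209 = $11829
Alice: $4235 × 5097/11829 = $1824.82
Bob: $4235 × 3523/11829 = $1261.30
Carol: $4235 × 3209/11829 = $1148.88
= Alice: $1824.82, Bob: $1261.30, Carol: $1148.88

Alice: $1824.82, Bob: $1261.30, Carol: $1148.88


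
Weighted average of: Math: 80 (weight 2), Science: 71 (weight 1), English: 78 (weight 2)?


Numerator = 80×2 + 71×1 + 78×2
= 160 + 71 + 156
= 387
Total weight = 5
Weighted avg = 387/5
= 77.40

77.40


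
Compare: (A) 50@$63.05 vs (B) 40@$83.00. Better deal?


Deal A: $63.05/50 = $1.2610/unit
Deal B: $83.00/40 = $2.0750/unit
A is cheaper per unit
= Deal A

Deal A


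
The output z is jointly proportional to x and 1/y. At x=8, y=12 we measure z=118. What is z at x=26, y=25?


z = k·x/y
Solve for k using the known point: k = z·y/x = 118×12/8 = 1416/8 = 177.0000
Now evaluate at x=26, y=25:
z = k × 26 / 25 = (1416 × 26) / (8 × 25) = 36816/200
= 184.0800

184.0800


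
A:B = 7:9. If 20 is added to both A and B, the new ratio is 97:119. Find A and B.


Let A = 7k, B = 9k.
(7k + 20) / (9k + 20) = 97/119
Cross-multiply: 119(7k + 20) = 97(9k + 20)
833k + 2380 = 873k + 1940
833k - 873k = 1940 - 2380
-40k = -440
k = -440/-40 = 11
A = 7×11 = 77, B = 9×11 = 99
= A = 77, B = 99

A = 77, B = 99


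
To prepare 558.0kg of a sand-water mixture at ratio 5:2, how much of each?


Total parts = 5 + 2 = 7
sand: 558.0 × 5/7 = 398.6kg
water: 558.0 × 2/7 = 159.4kg
= 398.6kg and 159.4kg

398.6kg and 159.4kg


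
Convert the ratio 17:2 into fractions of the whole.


Total parts = 17 + 2 = 19
First part: 17/19 = 17/19
Second part: 2/19 = 2/19
= 17/19 and 2/19

17/19 and 2/19


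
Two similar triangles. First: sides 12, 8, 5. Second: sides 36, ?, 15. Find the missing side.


Scale factor = 36/12 = 3
Missing side = 8 × 3
= 24.0

24.0


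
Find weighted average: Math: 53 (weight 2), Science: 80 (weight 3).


Numerator = 53×2 + 80×3
= 106 + 240
= 346
Total weight = 5
Weighted avg = 346/5
= 69.20

69.20


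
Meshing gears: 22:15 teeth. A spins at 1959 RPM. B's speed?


Gear ratio = 22:15 = 22:15
RPM_B = RPM_A × (teeth_A / teeth_B)
= 1959 × (22/15)
= 2873.2 RPM

2873.2 RPM


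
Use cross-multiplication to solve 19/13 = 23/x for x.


Cross multiply: 19 × x = 13 × 23
19x = 299
x = 299 / 19
= 15.74

15.74


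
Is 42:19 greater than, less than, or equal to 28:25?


42/19 = 2.2105
28/25 = 1.1200
2.2105 > 1.1200, so 42:19 is greater
= greater than

greater than


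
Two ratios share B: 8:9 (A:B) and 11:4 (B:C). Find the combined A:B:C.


Match B: multiply A:B by 11 → 88:99
Multiply B:C by 9 → 99:36
Combined: 88:99:36
GCD = 1
= 88:99:36

88:99:36


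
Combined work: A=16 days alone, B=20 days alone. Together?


Rate of A = 1/16 per day
Rate of B = 1/20 per day
Combined rate = 1/16 + 1/20 = 36/320 = 0.1125 per day
Days = 1 / combined rate = 320/36
≈ 8.89 days

8.89 days


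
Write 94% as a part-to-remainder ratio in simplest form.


94% means 94 parts out of 100; remainder = 6
Part : remainder = 94:6
GCD = 2
= 47:3

47:3


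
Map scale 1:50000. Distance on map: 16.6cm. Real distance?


Real distance = map distance × scale
= 16.6cm × 50000
= 830000 cm = 8300.0 m
= 8.300 km

8.300 km


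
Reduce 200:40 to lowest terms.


GCD(200, 40) = 40
200/40 : 40/40
= 5:1

5:1


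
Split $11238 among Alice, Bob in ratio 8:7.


Total parts = 8 + 7 = 15
Alice: 11238 × 8/15 = 5993.60
Bob: 11238 × 7/15 = 5244.40
= Alice: $5993.60, Bob: $5244.40

Alice: $5993.60, Bob: $5244.40


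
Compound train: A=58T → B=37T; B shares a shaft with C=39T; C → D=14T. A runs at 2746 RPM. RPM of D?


Stage 1: RPM_B = RPM_A × t_A/t_B = 2746 × 58/37 = 159268/37 ≈ 4304.54
B and C share a shaft → RPM_C = RPM_B
Stage 2: RPM_D = RPM_C × t_C/t_D = RPM_A × (t_A×t_C)/(t_B×t_D)
Overall ratio = (58×39)/(37×14) = 2262/518
RPM_D = 2746 × 2262/518 = 6211452/518
≈ 11991.22 RPM

11991.22 RPM


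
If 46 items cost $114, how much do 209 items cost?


Direct proportion: y/x = constant
k = 114/46 ≈ 2.4783
y₂ = k × 209 = 114 × 209 / 46 = 23826/46
≈ 517.96

517.96


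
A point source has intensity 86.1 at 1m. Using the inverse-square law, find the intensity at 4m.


I₁d₁² = I₂d₂²
I₂ = I₁ × (d₁/d₂)²
= 86.1 × (1/4)²
= 86.1 × 1/16
= 86.1/16
≈ 5.3813

5.3813


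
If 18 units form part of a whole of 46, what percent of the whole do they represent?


Percentage = (part / whole) × 100
= (18 / 46) × 100
≈ 39.13%

39.13%


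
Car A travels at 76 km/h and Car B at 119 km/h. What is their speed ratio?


Ratio = 76:119
GCD = 1
Simplified = 76:119
Time ratio (same distance) = 119:76
Speed ratio = 76:119

76:119


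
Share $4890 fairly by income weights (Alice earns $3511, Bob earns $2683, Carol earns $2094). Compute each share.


Total income = 3511 + 2683 + 2094 = $8288
Alice: $4890 × 3511/8288 = $2071.52
Bob: $4890 × 2683/8288 = $1583.00
Carol: $4890 × 2094/8288 = $1235.48
= Alice: $2071.52, Bob: $1583.00, Carol: $1235.48

Alice: $2071.52, Bob: $1583.00, Carol: $1235.48


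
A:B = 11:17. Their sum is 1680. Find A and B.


Let A = 11k, B = 17k.
11k + 17k = 1680
28k = 1680 → k = 1680/28 = 60
A = 11×60 = 660, B = 17×60 = 1020
= A = 660, B = 1020

A = 660, B = 1020


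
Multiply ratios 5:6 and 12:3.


Compound ratio = (5×12) : (6×3)
= 60:18
GCD = 6
= 10:3

10:3


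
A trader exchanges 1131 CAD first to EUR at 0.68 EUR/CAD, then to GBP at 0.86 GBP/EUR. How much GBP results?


Step 1: 1131 CAD × 0.68 = 769.08 EUR
Step 2: 769.08 EUR × 0.86 = 661.41 GBP
Implied rate CAD→GBP = 0.68 × 0.86 = 0.5848
= 661.41 GBP

661.41 GBP


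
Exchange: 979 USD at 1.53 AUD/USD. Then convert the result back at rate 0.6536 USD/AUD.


Amount × rate = 979 × 1.53 = 1497.87 AUD
Round-trip: 1497.87 × 0.6536 = 979.01 USD
= 1497.87 AUD, then 979.01 USD

1497.87 AUD, then 979.01 USD


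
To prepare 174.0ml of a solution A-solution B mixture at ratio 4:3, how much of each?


Total parts = 4 + 3 = 7
solution A: 174.0 × 4/7 = 99.4ml
solution B: 174.0 × 3/7 = 74.6ml
= 99.4ml and 74.6ml

99.4ml and 74.6ml


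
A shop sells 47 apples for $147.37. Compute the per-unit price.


Unit rate = total / quantity
= 147.37 / 47
= $3.14 per unit

$3.14 per unit


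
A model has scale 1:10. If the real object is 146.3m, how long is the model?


Model size = real / scale
= 146.3 / 10
= 14.6300 m

14.6300 m


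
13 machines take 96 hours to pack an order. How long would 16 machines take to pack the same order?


Inverse proportion: x × y = constant
k = 13 × 96 = 1248
y₂ = k / 16 = 1248 / 16
= 78.00

78.00


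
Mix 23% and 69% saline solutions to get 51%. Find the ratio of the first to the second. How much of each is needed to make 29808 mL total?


Let x parts of 23% mix with y parts of 69%.
23x + 69y = 51(x + y)
23x + 69y = 51x + 51y
x(23 - 51) = y(51 - 69)
x/y = (69 - 51)/(51 - 23) = 18/28
Simplify: 9:14
Total parts = 23; one part = 29808/23 = 1296.00 mL
23% solution: 9×1296.00 = 11664.00 mL
69% solution: 14×1296.00 = 18144.00 mL
= ratio 9:14; 11664.00 mL and 18144.00 mL

ratio 9:14; 11664.00 mL and 18144.00 mL


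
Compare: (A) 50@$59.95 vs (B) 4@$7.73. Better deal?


Deal A: $59.95/50 = $1.1990/unit
Deal B: $7.73/4 = $1.9325/unit
A is cheaper per unit
= Deal A

Deal A


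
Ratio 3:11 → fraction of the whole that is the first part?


Total parts = 3 + 11 = 14
First part: 3/14 = 3/14
= 3/14

3/14


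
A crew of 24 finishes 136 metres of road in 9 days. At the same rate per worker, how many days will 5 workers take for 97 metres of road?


Days ∝ work / workers, so d₂ = d₁ × (m₁/m₂) × (w₂/w₁)
Workers factor (inverse): 24/5 = 4.8000
Work factor (direct): 97/136 ≈ 0.7132
d₂ = 9 × 24/5 × 97/136 = (9 × 24 × 97) / (5 × 136) = 20952/680
≈ 30.81 days

30.81 days


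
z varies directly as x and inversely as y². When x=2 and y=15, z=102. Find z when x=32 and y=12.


z = k·x/y²
Solve for k using the known point: k = z·y²/x = 102×225/2 = 22950/2 = 11475.0000
Now evaluate at x=32, y=12:
z = k × 32 / 144 = (22950 × 32) / (2 × 144) = 734400/288
= 2550.0000

2550.0000


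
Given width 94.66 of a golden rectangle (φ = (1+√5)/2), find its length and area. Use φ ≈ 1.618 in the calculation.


φ = (1 + √5) / 2 ≈ 1.618
Length = width × φ = 94.66 × 1.618 = 153.15988
≈ 153.16
Area = width × length = 94.66 × 153.15988 = 14498.1142408 ≈ 14498.11
= Length: 153.16, Area: 14498.11

Length: 153.16, Area: 14498.11


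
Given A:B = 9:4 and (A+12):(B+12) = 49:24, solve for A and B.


Let A = 9k, B = 4k.
(9k + 12) / (4k + 12) = 49/24
Cross-multiply: 24(9k + 12) = 49(4k + 12)
216k + 288 = 196k + 588
216k - 196k = 588 - 288
20k = 300
k = 300/20 = 15
A = 9×15 = 135, B = 4×15 = 60
= A = 135, B = 60

A = 135, B = 60


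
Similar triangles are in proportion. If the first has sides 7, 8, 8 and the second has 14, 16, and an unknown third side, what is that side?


Scale factor = 14/7 = 2
Missing side = 8 × 2
= 16.0

16.0


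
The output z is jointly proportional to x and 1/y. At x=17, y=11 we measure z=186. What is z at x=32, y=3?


z = k·x/y
Solve for k using the known point: k = z·y/x = 186×11/17 = 2046/17 ≈ 120.3529
Now evaluate at x=32, y=3:
z = k × 32 / 3 = (2046 × 32) / (17 × 3) = 65472/51
≈ 1283.7647

1283.7647


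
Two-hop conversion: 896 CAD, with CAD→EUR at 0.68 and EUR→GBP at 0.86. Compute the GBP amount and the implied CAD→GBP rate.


Step 1: 896 CAD × 0.68 = 609.28 EUR
Step 2: 609.28 EUR × 0.86 = 523.98 GBP
Implied rate CAD→GBP = 0.68 × 0.86 = 0.5848
= 523.98 GBP; implied rate 0.5848 GBP/CAD

523.98 GBP; implied rate 0.5848 GBP/CAD


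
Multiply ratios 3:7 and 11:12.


Compound ratio = (3×11) : (7×12)
= 33:84
GCD = 3
= 11:28

11:28


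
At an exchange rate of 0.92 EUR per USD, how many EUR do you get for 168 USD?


Amount × rate = 168 × 0.92
= 154.56 EUR

154.56 EUR


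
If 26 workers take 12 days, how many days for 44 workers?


Inverse proportion: x × y = constant
k = 26 × 12 = 312
y₂ = k / 44 = 312 / 44
= 7.09

7.09


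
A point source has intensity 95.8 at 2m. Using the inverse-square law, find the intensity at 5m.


I₁d₁² = I₂d₂²
I₂ = I₁ × (d₁/d₂)²
= 95.8 × (2/5)²
= 95.8 × 4/25
= 383.2/25
= 15.3280

15.3280


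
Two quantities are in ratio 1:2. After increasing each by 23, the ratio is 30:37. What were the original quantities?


Let A = 1k, B = 2k.
(1k + 23) / (2k + 23) = 30/37
Cross-multiply: 37(1k + 23) = 30(2k + 23)
37k + 851 = 60k + 690
37k - 60k = 690 - 851
-23k = -161
k = -161/-23 = 7
A = 1×7 = 7, B = 2×7 = 14
= A = 7, B = 14

A = 7, B = 14


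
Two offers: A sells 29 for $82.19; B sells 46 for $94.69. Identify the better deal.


Deal A: $82.19/29 = $2.8341/unit
Deal B: $94.69/46 = $2.0585/unit
B is cheaper per unit
= Deal B

Deal B


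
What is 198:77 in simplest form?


GCD(198, 77) = 11
198/11 : 77/11
= 18:7

18:7


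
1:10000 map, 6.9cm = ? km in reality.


Real distance = map distance × scale
= 6.9cm × 10000
= 69000 cm = 690.0 m
= 0.690 km

0.690 km


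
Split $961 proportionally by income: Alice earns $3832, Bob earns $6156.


Total income = 3832 + 6156 = $9988
Alice: $961 × 3832/9988 = $368.70
Bob: $961 × 6156/9988 = $592.30
= Alice: $368.70, Bob: $592.30

Alice: $368.70, Bob: $592.30


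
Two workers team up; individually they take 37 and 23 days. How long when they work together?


Rate of A = 1/37 per day
Rate of B = 1/23 per day
Combined rate = 1/37 + 1/23 = 60/851 ≈ 0.0705 per day
Days = 1 / combined rate = 851/60
≈ 14.18 days

14.18 days


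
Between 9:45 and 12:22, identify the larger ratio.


9/45 = 0.2000
12/22 = 0.5455
0.2000 < 0.5455, so 9:45 is less
= 12:22

12:22


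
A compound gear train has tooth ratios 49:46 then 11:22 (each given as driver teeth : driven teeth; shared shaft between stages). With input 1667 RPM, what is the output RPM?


Stage 1: RPM_B = RPM_A × t_A/t_B = 1667 × 49/46 = 81683/46 ≈ 1775.72
B and C share a shaft → RPM_C = RPM_B
Stage 2: RPM_D = RPM_C × t_C/t_D = RPM_A × (t_A×t_C)/(t_B×t_D)
Overall ratio = (49×11)/(46×22) = 539/1012
RPM_D = 1667 × 539/1012 = 898513/1012
≈ 887.86 RPM

887.86 RPM


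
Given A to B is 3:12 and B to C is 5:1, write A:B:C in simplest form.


Match B: multiply A:B by 5 → 15:60
Multiply B:C by 12 → 60:12
Combined: 15:60:12
GCD = 3
= 5:20:4

5:20:4


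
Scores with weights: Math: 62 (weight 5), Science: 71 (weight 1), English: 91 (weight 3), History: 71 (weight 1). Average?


Numerator = 62×5 + 71×1 + 91×3 + 71×1
= 310 + 71 + 273 + 71
= 725
Total weight = 10
Weighted avg = 725/10
= 72.50

72.50


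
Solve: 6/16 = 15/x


Cross multiply: 6 × x = 16 × 15
6x = 240
x = 240 / 6
= 40.00

40.00


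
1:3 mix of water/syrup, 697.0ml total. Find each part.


Total parts = 1 + 3 = 4
water: 697.0 × 1/4 = 174.3ml
syrup: 697.0 × 3/4 = 522.8ml
= 174.3ml and 522.8ml

174.3ml and 522.8ml


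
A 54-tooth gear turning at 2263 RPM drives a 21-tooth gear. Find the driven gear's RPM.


Gear ratio = 54:21 = 18:7
RPM_B = RPM_A × (teeth_A / teeth_B)
= 2263 × (54/21)
= 5819.1 RPM

5819.1 RPM


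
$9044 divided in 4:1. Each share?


Total parts = 4 + 1 = 5
Part 1: 9044 × 4/5 = 7235.20
Part 2: 9044 × 1/5 = 1808.80
= Part 1: $7235.20, Part 2: $1808.80

Part 1: $7235.20, Part 2: $1808.80


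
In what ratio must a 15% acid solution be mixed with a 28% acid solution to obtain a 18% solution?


Let x parts of 15% mix with y parts of 28%.
15x + 28y = 18(x + y)
15x + 28y = 18x + 18y
x(15 - 18) = y(18 - 28)
x/y = (28 - 18)/(18 - 15) = 10/3
Simplify: 10:3
= 10:3

10:3


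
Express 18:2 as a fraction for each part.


Total parts = 18 + 2 = 20
First part: 18/20 = 9/10
Second part: 2/20 = 1/10
= 9/10 and 1/10

9/10 and 1/10


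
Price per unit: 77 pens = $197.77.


Unit rate = total / quantity
= 197.77 / 77
= $2.57 per unit

$2.57 per unit


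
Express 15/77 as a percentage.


Percentage = (part / whole) × 100
= (15 / 77) × 100
≈ 19.48%

19.48%


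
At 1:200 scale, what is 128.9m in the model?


Model size = real / scale
= 128.9 / 200
= 0.6445 m

0.6445 m


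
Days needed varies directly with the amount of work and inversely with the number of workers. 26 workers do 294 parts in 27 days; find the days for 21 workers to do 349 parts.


Days ∝ work / workers, so d₂ = d₁ × (m₁/m₂) × (w₂/w₁)
Workers factor (inverse): 26/21 ≈ 1.2381
Work factor (direct): 349/294 ≈ 1.1871
d₂ = 27 × 26/21 × 349/294 = (27 × 26 × 349) / (21 × 294) = 244998/6174
≈ 39.68 days

39.68 days


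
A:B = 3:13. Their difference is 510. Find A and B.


Let A = 3k, B = 13k.
13k - 3k = 510
10k = 510 → k = 510/10 = 51
A = 3×51 = 153, B = 13×51 = 663
= A = 153, B = 663

A = 153, B = 663


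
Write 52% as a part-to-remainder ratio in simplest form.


52% means 52 parts out of 100; remainder = 48
Part : remainder = 52:48
GCD = 4
= 13:12

13:12


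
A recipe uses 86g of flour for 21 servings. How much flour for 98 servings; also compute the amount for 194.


Direct proportion: y/x = constant
k = 86/21 ≈ 4.0952
y at x=98: k × 98 = 86 × 98 / 21 = 8428/21 ≈ 401.33
y at x=194: k × 194 = 86 × 194 / 21 = 16684/21 ≈ 794.48
= 401.33 and 794.48

401.33 and 794.48


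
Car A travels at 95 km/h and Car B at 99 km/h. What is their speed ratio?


Ratio = 95:99
GCD = 1
Simplified = 95:99
Time ratio (same distance) = 99:95
Speed ratio = 95:99

95:99


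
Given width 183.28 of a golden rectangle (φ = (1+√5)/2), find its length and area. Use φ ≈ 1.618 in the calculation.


φ = (1 + √5) / 2 ≈ 1.618
Length = width × φ = 183.28 × 1.618 = 296.54704
≈ 296.55
Area = width × length = 183.28 × 296.54704 = 54351.1414912 ≈ 54351.14
= Length: 296.55, Area: 54351.14

Length: 296.55, Area: 54351.14


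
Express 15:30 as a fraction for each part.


Total parts = 15 + 30 = 45
First part: 15/45 = 1/3
Second part: 30/45 = 2/3
= 1/3 and 2/3

1/3 and 2/3


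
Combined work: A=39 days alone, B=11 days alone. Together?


Rate of A = 1/39 per day
Rate of B = 1/11 per day
Combined rate = 1/39 + 1/11 = 50/429 ≈ 0.1166 per day
Days = 1 / combined rate = 429/50
= 8.58 days

8.58 days


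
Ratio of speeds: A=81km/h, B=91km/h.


Ratio = 81:91
GCD = 1
Simplified = 81:91
Time ratio (same distance) = 91:81
Speed ratio = 81:91

81:91


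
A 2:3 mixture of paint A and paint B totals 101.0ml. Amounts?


Total parts = 2 + 3 = 5
paint A: 101.0 × 2/5 = 40.4ml
paint B: 101.0 × 3/5 = 60.6ml
= 40.4ml and 60.6ml

40.4ml and 60.6ml


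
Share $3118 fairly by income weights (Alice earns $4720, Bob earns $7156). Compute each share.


Total income = 4720 + 7156 = $11876
Alice: $3118 × 4720/11876 = $1239.22
Bob: $3118 × 7156/11876 = $1878.78
= Alice: $1239.22, Bob: $1878.78

Alice: $1239.22, Bob: $1878.78


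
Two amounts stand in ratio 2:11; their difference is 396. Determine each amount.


Let A = 2k, B = 11k.
11k - 2k = 396
9k = 396 → k = 396/9 = 44
A = 2×44 = 88, B = 11×44 = 484
= A = 88, B = 484

A = 88, B = 484


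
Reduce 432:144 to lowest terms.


GCD(432, 144) = 144
432/144 : 144/144
= 3:1

3:1


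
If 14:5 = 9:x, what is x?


Cross multiply: 14 × x = 5 × 9
14x = 45
x = 45 / 14
= 3.21

3.21


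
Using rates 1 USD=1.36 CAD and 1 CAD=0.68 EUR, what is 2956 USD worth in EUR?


Step 1: 2956 USD × 1.36 = 4020.16 CAD
Step 2: 4020.16 CAD × 0.68 = 2733.71 EUR
Implied rate USD→EUR = 1.36 × 0.68 = 0.9248
= 2733.71 EUR

2733.71 EUR


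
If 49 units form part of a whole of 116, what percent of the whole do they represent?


Percentage = (part / whole) × 100
= (49 / 116) × 100
≈ 42.24%

42.24%


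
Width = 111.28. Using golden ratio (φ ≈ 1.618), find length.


φ = (1 + √5) / 2 ≈ 1.618
Length = width × φ = 111.28 × 1.618 = 180.05104
≈ 180.05

180.05


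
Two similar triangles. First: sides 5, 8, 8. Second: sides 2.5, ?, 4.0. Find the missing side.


Scale factor = 2.5/5 = 0.5
Missing side = 8 × 0.5
= 4.0

4.0


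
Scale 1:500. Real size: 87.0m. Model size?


Model size = real / scale
= 87.0 / 500
= 0.1740 m

0.1740 m


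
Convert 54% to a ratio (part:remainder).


54% means 54 parts out of 100; remainder = 46
Part : remainder = 54:46
GCD = 2
= 27:23

27:23


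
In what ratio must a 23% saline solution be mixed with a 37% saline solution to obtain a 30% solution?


Let x parts of 23% mix with y parts of 37%.
23x + 37y = 30(x + y)
23x + 37y = 30x + 30y
x(23 - 30) = y(30 - 37)
x/y = (37 - 30)/(30 - 23) = 7/7
Simplify: 1:1
= 1:1

1:1


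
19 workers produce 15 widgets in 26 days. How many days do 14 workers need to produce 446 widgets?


Days ∝ work / workers, so d₂ = d₁ × (m₁/m₂) × (w₂/w₁)
Workers factor (inverse): 19/14 ≈ 1.3571
Work factor (direct): 446/15 ≈ 29.7333
d₂ = 26 × 19/14 × 446/15 = (26 × 19 × 446) / (14 × 15) = 220324/210
≈ 1049.16 days

1049.16 days


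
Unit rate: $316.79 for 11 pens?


Unit rate = total / quantity
= 316.79 / 11
= $28.80 per unit

$28.80 per unit


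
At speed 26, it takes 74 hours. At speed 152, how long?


Inverse proportion: x × y = constant
k = 26 × 74 = 1924
y₂ = k / 152 = 1924 / 152
= 12.66

12.66


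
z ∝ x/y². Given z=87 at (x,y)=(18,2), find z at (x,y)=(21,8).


z = k·x/y²
Solve for k using the known point: k = z·y²/x = 87×4/18 = 348/18 ≈ 19.3333
Now evaluate at x=21, y=8:
z = k × 21 / 64 = (348 × 21) / (18 × 64) = 7308/1152
≈ 6.3438

6.3438


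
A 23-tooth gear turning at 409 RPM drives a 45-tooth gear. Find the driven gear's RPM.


Gear ratio = 23:45 = 23:45
RPM_B = RPM_A × (teeth_A / teeth_B)
= 409 × (23/45)
= 209.0 RPM

209.0 RPM


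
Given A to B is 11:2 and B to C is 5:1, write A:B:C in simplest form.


Match B: multiply A:B by 5 → 55:10
Multiply B:C by 2 → 10:2
Combined: 55:10:2
GCD = 1
= 55:10:2

55:10:2


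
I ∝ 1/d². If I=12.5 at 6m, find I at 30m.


I₁d₁² = I₂d₂²
I₂ = I₁ × (d₁/d₂)²
= 12.5 × (6/30)²
= 12.5 × 36/900
= 450/900
= 0.5000

0.5000


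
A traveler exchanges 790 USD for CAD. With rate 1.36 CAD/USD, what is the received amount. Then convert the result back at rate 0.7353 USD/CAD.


Amount × rate = 790 × 1.36 = 1074.40 CAD
Round-trip: 1074.40 × 0.7353 = 790.01 USD
= 1074.40 CAD, then 790.01 USD

1074.40 CAD, then 790.01 USD


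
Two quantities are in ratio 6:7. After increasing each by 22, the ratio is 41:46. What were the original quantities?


Let A = 6k, B = 7k.
(6k + 22) / (7k + 22) = 41/46
Cross-multiply: 46(6k + 22) = 41(7k + 22)
276k + 1012 = 287k + 902
276k - 287k = 902 - 1012
-11k = -110
k = -110/-11 = 10
A = 6×10 = 60, B = 7×10 = 70
= A = 60, B = 70

A = 60, B = 70


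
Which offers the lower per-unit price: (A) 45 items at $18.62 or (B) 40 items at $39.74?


Deal A: $18.62/45 = $0.4138/unit
Deal B: $39.74/40 = $0.9935/unit
A is cheaper per unit
= Deal A

Deal A


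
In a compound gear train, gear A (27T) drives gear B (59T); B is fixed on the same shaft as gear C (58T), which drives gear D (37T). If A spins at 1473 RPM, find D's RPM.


Stage 1: RPM_B = RPM_A × t_A/t_B = 1473 × 27/59 = 39771/59 ≈ 674.08
B and C share a shaft → RPM_C = RPM_B
Stage 2: RPM_D = RPM_C × t_C/t_D = RPM_A × (t_A×t_C)/(t_B×t_D)
Overall ratio = (27×58)/(59×37) = 1566/2183
RPM_D = 1473 × 1566/2183 = 2306718/2183
≈ 1056.67 RPM

1056.67 RPM


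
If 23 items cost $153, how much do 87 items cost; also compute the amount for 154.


Direct proportion: y/x = constant
k = 153/23 ≈ 6.6522
y at x=87: k × 87 = 153 × 87 / 23 = 13311/23 ≈ 578.74
y at x=154: k × 154 = 153 × 154 / 23 = 23562/23 ≈ 1024.43
= 578.74 and 1024.43

578.74 and 1024.43


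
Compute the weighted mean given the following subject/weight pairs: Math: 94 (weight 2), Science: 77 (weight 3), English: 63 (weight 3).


Numerator = 94×2 + 77×3 + 63×3
= 188 + 231 + 189
= 608
Total weight = 8
Weighted avg = 608/8
= 76.00

76.00


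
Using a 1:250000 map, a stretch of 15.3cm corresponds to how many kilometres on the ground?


Real distance = map distance × scale
= 15.3cm × 250000
= 3825000 cm = 38250.0 m
= 38.250 km

38.250 km


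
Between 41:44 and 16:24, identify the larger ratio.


41/44 = 0.9318
16/24 = 0.6667
0.9318 > 0.6667, so 41:44 is greater
= 41:44

41:44


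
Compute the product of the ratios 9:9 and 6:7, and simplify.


Compound ratio = (9×6) : (9×7)
= 54:63
GCD = 9
= 6:7

6:7


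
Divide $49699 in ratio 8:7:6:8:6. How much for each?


Total parts = 8 + 7 + 6 + 8 + 6 = 35
Part 1: 49699 × 8/35 = 11359.77
Part 2: 49699 × 7/35 = 9939.80
Part 3: 49699 × 6/35 = 8519.83
Part 4: 49699 × 8/35 = 11359.77
Part 5: 49699 × 6/35 = 8519.83
= Part 1: $11359.77, Part 2: $9939.80, Part 3: $8519.83, Part 4: $11359.77, Part 5: $8519.83

Part 1: $11359.77, Part 2: $9939.80, Part 3: $8519.83, Part 4: $11359.77, Part 5: $8519.83


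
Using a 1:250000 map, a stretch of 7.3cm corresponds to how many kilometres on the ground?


Real distance = map distance × scale
= 7.3cm × 250000
= 1825000 cm = 18250.0 m
= 18.250 km

18.250 km


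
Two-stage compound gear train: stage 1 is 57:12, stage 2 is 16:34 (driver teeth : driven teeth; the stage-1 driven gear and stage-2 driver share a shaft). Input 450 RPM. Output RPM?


Stage 1: RPM_B = RPM_A × t_A/t_B = 450 × 57/12 = 25650/12 = 2137.50
B and C share a shaft → RPM_C = RPM_B
Stage 2: RPM_D = RPM_C × t_C/t_D = RPM_A × (t_A×t_C)/(t_B×t_D)
Overall ratio = (57×16)/(12×34) = 912/408
RPM_D = 450 × 912/408 = 410400/408
≈ 1005.88 RPM

1005.88 RPM
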